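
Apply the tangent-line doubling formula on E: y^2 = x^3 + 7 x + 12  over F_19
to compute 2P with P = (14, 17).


Doubling: s = (3 x1^2 + a) / (2 y1)
s = (3*14^2 + 7) / (2*17) mod 19 = 8
x3 = s^2 - 2 x1 mod 19 = 8^2 - 2*14 = 17
y3 = s (x1 - x3) - y1 mod 19 = 8 * (14 - 17) - 17 = 16

2P = (17, 16)


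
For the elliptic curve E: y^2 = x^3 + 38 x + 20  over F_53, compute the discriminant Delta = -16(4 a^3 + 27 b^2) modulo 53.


4 a^3 + 27 b^2 = 4*38^3 + 27*20^2 = 219488 + 10800 = 230288
Delta = -16 * (230288) = -3684608
Delta mod 53 = 5

Delta = 5 (mod 53)


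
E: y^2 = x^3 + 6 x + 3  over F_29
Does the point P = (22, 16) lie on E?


Check whether y^2 = x^3 + 6 x + 3 (mod 29) for (x, y) = (22, 16).
LHS: y^2 = 16^2 mod 29 = 24
RHS: x^3 + 6 x + 3 = 22^3 + 6*22 + 3 mod 29 = 24
LHS = RHS

Yes, on the curve


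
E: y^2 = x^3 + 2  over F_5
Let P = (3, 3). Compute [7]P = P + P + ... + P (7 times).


k = 7 = 111_2 (binary, LSB first: 111)
Double-and-add from P = (3, 3):
  bit 0 = 1: acc = O + (3, 3) = (3, 3)
  bit 1 = 1: acc = (3, 3) + (3, 2) = O
  bit 2 = 1: acc = O + (3, 3) = (3, 3)

7P = (3, 3)


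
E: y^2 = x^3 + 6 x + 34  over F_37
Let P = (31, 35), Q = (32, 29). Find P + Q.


P != Q, so use the chord formula.
s = (y2 - y1) / (x2 - x1) = (31) / (1) mod 37 = 31
x3 = s^2 - x1 - x2 mod 37 = 31^2 - 31 - 32 = 10
y3 = s (x1 - x3) - y1 mod 37 = 31 * (31 - 10) - 35 = 24

P + Q = (10, 24)


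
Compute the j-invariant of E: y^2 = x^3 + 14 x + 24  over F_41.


Delta = -16(4 a^3 + 27 b^2) mod 41 = 25
-1728 * (4 a)^3 = -1728 * (4*14)^3 mod 41 = 4
j = 4 * 25^(-1) mod 41 = 10

j = 10 (mod 41)


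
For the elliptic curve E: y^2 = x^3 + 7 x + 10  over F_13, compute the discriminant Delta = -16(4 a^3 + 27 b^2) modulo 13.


4 a^3 + 27 b^2 = 4*7^3 + 27*10^2 = 1372 + 2700 = 4072
Delta = -16 * (4072) = -65152
Delta mod 13 = 4

Delta = 4 (mod 13)


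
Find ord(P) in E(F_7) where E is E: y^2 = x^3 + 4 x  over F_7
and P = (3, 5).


Compute successive multiples of P until we hit O:
  1P = (3, 5)
  2P = (2, 3)
  3P = (6, 3)
  4P = (0, 0)
  5P = (6, 4)
  6P = (2, 4)
  7P = (3, 2)
  8P = O

ord(P) = 8


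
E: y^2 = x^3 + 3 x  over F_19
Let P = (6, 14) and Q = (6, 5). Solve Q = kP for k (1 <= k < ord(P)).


Enumerate multiples of P until we hit Q = (6, 5):
  1P = (6, 14)
  2P = (5, 11)
  3P = (17, 10)
  4P = (1, 17)
  5P = (4, 0)
  6P = (1, 2)
  7P = (17, 9)
  8P = (5, 8)
  9P = (6, 5)
Match found at i = 9.

k = 9


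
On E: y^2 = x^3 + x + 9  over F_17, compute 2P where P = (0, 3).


Doubling: s = (3 x1^2 + a) / (2 y1)
s = (3*0^2 + 1) / (2*3) mod 17 = 3
x3 = s^2 - 2 x1 mod 17 = 3^2 - 2*0 = 9
y3 = s (x1 - x3) - y1 mod 17 = 3 * (0 - 9) - 3 = 4

2P = (9, 4)


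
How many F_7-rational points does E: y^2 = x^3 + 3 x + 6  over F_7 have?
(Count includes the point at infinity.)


For each x in F_7, count y with y^2 = x^3 + 3 x + 6 mod 7:
  x = 3: RHS = 0, y in [0]  -> 1 point(s)
  x = 6: RHS = 2, y in [3, 4]  -> 2 point(s)
Affine points: 3. Add the point at infinity: total = 4.

#E(F_7) = 4


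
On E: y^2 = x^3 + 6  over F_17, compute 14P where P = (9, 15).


k = 14 = 1110_2 (binary, LSB first: 0111)
Double-and-add from P = (9, 15):
  bit 0 = 0: acc unchanged = O
  bit 1 = 1: acc = O + (8, 5) = (8, 5)
  bit 2 = 1: acc = (8, 5) + (14, 9) = (3, 4)
  bit 3 = 1: acc = (3, 4) + (4, 6) = (14, 8)

14P = (14, 8)


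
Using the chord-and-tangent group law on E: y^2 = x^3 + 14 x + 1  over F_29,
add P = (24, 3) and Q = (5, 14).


P != Q, so use the chord formula.
s = (y2 - y1) / (x2 - x1) = (11) / (10) mod 29 = 4
x3 = s^2 - x1 - x2 mod 29 = 4^2 - 24 - 5 = 16
y3 = s (x1 - x3) - y1 mod 29 = 4 * (24 - 16) - 3 = 0

P + Q = (16, 0)


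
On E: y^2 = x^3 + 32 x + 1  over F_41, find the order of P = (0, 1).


Compute successive multiples of P until we hit O:
  1P = (0, 1)
  2P = (10, 3)
  3P = (13, 21)
  4P = (26, 0)
  5P = (13, 20)
  6P = (10, 38)
  7P = (0, 40)
  8P = O

ord(P) = 8


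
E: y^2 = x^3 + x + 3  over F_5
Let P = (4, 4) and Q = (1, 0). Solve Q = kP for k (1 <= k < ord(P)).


Enumerate multiples of P until we hit Q = (1, 0):
  1P = (4, 4)
  2P = (1, 0)
Match found at i = 2.

k = 2


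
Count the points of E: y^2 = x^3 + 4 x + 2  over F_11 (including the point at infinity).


For each x in F_11, count y with y^2 = x^3 + 4 x + 2 mod 11:
  x = 4: RHS = 5, y in [4, 7]  -> 2 point(s)
  x = 5: RHS = 4, y in [2, 9]  -> 2 point(s)
  x = 6: RHS = 0, y in [0]  -> 1 point(s)
Affine points: 5. Add the point at infinity: total = 6.

#E(F_11) = 6


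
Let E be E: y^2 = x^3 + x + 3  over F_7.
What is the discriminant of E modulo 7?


4 a^3 + 27 b^2 = 4*1^3 + 27*3^2 = 4 + 243 = 247
Delta = -16 * (247) = -3952
Delta mod 7 = 3

Delta = 3 (mod 7)


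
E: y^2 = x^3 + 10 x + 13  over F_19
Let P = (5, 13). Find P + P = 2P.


Doubling: s = (3 x1^2 + a) / (2 y1)
s = (3*5^2 + 10) / (2*13) mod 19 = 4
x3 = s^2 - 2 x1 mod 19 = 4^2 - 2*5 = 6
y3 = s (x1 - x3) - y1 mod 19 = 4 * (5 - 6) - 13 = 2

2P = (6, 2)


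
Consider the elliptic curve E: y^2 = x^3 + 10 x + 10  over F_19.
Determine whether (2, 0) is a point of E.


Check whether y^2 = x^3 + 10 x + 10 (mod 19) for (x, y) = (2, 0).
LHS: y^2 = 0^2 mod 19 = 0
RHS: x^3 + 10 x + 10 = 2^3 + 10*2 + 10 mod 19 = 0
LHS = RHS

Yes, on the curve


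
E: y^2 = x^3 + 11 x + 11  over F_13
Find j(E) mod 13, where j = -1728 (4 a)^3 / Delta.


Delta = -16(4 a^3 + 27 b^2) mod 13 = 6
-1728 * (4 a)^3 = -1728 * (4*11)^3 mod 13 = 8
j = 8 * 6^(-1) mod 13 = 10

j = 10 (mod 13)


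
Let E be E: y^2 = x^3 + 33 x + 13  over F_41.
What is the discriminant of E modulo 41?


4 a^3 + 27 b^2 = 4*33^3 + 27*13^2 = 143748 + 4563 = 148311
Delta = -16 * (148311) = -2372976
Delta mod 41 = 22

Delta = 22 (mod 41)


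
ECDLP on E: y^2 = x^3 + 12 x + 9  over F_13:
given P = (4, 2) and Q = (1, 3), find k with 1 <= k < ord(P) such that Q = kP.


Enumerate multiples of P until we hit Q = (1, 3):
  1P = (4, 2)
  2P = (9, 1)
  3P = (12, 10)
  4P = (11, 4)
  5P = (1, 10)
  6P = (5, 5)
  7P = (0, 10)
  8P = (0, 3)
  9P = (5, 8)
  10P = (1, 3)
Match found at i = 10.

k = 10


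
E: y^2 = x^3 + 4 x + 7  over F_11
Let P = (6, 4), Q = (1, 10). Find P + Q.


P != Q, so use the chord formula.
s = (y2 - y1) / (x2 - x1) = (6) / (6) mod 11 = 1
x3 = s^2 - x1 - x2 mod 11 = 1^2 - 6 - 1 = 5
y3 = s (x1 - x3) - y1 mod 11 = 1 * (6 - 5) - 4 = 8

P + Q = (5, 8)


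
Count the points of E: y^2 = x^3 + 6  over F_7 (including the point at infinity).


For each x in F_7, count y with y^2 = x^3 + 0 x + 6 mod 7:
  x = 1: RHS = 0, y in [0]  -> 1 point(s)
  x = 2: RHS = 0, y in [0]  -> 1 point(s)
  x = 4: RHS = 0, y in [0]  -> 1 point(s)
Affine points: 3. Add the point at infinity: total = 4.

#E(F_7) = 4


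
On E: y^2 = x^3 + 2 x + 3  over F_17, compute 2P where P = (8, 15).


Doubling: s = (3 x1^2 + a) / (2 y1)
s = (3*8^2 + 2) / (2*15) mod 17 = 11
x3 = s^2 - 2 x1 mod 17 = 11^2 - 2*8 = 3
y3 = s (x1 - x3) - y1 mod 17 = 11 * (8 - 3) - 15 = 6

2P = (3, 6)


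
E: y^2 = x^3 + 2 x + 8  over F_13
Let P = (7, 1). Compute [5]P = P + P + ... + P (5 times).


k = 5 = 101_2 (binary, LSB first: 101)
Double-and-add from P = (7, 1):
  bit 0 = 1: acc = O + (7, 1) = (7, 1)
  bit 1 = 0: acc unchanged = (7, 1)
  bit 2 = 1: acc = (7, 1) + (9, 12) = (11, 3)

5P = (11, 3)


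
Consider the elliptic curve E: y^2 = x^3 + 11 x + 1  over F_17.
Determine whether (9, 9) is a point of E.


Check whether y^2 = x^3 + 11 x + 1 (mod 17) for (x, y) = (9, 9).
LHS: y^2 = 9^2 mod 17 = 13
RHS: x^3 + 11 x + 1 = 9^3 + 11*9 + 1 mod 17 = 13
LHS = RHS

Yes, on the curve


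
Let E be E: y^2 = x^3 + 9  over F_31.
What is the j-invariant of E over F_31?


Delta = -16(4 a^3 + 27 b^2) mod 31 = 7
-1728 * (4 a)^3 = -1728 * (4*0)^3 mod 31 = 0
j = 0 * 7^(-1) mod 31 = 0

j = 0 (mod 31)


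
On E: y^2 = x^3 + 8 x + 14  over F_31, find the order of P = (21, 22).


Compute successive multiples of P until we hit O:
  1P = (21, 22)
  2P = (7, 14)
  3P = (28, 5)
  4P = (17, 17)
  5P = (12, 28)
  6P = (26, 2)
  7P = (0, 18)
  8P = (30, 25)
  ... (continuing to 37P)
  37P = O

ord(P) = 37


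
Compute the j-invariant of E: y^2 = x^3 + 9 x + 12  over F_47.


Delta = -16(4 a^3 + 27 b^2) mod 47 = 35
-1728 * (4 a)^3 = -1728 * (4*9)^3 mod 47 = 23
j = 23 * 35^(-1) mod 47 = 2

j = 2 (mod 47)


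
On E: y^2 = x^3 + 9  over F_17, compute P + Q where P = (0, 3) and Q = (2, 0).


P != Q, so use the chord formula.
s = (y2 - y1) / (x2 - x1) = (14) / (2) mod 17 = 7
x3 = s^2 - x1 - x2 mod 17 = 7^2 - 0 - 2 = 13
y3 = s (x1 - x3) - y1 mod 17 = 7 * (0 - 13) - 3 = 8

P + Q = (13, 8)


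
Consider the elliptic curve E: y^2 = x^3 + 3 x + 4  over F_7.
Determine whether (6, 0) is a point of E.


Check whether y^2 = x^3 + 3 x + 4 (mod 7) for (x, y) = (6, 0).
LHS: y^2 = 0^2 mod 7 = 0
RHS: x^3 + 3 x + 4 = 6^3 + 3*6 + 4 mod 7 = 0
LHS = RHS

Yes, on the curve


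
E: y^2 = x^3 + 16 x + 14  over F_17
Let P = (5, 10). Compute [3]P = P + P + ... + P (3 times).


k = 3 = 11_2 (binary, LSB first: 11)
Double-and-add from P = (5, 10):
  bit 0 = 1: acc = O + (5, 10) = (5, 10)
  bit 1 = 1: acc = (5, 10) + (11, 12) = (3, 2)

3P = (3, 2)


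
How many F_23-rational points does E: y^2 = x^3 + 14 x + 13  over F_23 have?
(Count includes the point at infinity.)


For each x in F_23, count y with y^2 = x^3 + 14 x + 13 mod 23:
  x = 0: RHS = 13, y in [6, 17]  -> 2 point(s)
  x = 2: RHS = 3, y in [7, 16]  -> 2 point(s)
  x = 3: RHS = 13, y in [6, 17]  -> 2 point(s)
  x = 4: RHS = 18, y in [8, 15]  -> 2 point(s)
  x = 5: RHS = 1, y in [1, 22]  -> 2 point(s)
  x = 8: RHS = 16, y in [4, 19]  -> 2 point(s)
  x = 10: RHS = 3, y in [7, 16]  -> 2 point(s)
  x = 11: RHS = 3, y in [7, 16]  -> 2 point(s)
  x = 12: RHS = 0, y in [0]  -> 1 point(s)
  x = 13: RHS = 0, y in [0]  -> 1 point(s)
  x = 14: RHS = 9, y in [3, 20]  -> 2 point(s)
  x = 16: RHS = 9, y in [3, 20]  -> 2 point(s)
  x = 17: RHS = 12, y in [9, 14]  -> 2 point(s)
  x = 18: RHS = 2, y in [5, 18]  -> 2 point(s)
  x = 19: RHS = 8, y in [10, 13]  -> 2 point(s)
  x = 20: RHS = 13, y in [6, 17]  -> 2 point(s)
  x = 21: RHS = 0, y in [0]  -> 1 point(s)
Affine points: 31. Add the point at infinity: total = 32.

#E(F_23) = 32


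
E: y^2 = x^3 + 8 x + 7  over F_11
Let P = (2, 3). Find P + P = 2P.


Doubling: s = (3 x1^2 + a) / (2 y1)
s = (3*2^2 + 8) / (2*3) mod 11 = 7
x3 = s^2 - 2 x1 mod 11 = 7^2 - 2*2 = 1
y3 = s (x1 - x3) - y1 mod 11 = 7 * (2 - 1) - 3 = 4

2P = (1, 4)


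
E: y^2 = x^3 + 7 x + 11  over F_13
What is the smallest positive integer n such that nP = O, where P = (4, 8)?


Compute successive multiples of P until we hit O:
  1P = (4, 8)
  2P = (6, 3)
  3P = (6, 10)
  4P = (4, 5)
  5P = O

ord(P) = 5


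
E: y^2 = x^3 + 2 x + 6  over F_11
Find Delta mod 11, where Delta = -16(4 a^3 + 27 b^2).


4 a^3 + 27 b^2 = 4*2^3 + 27*6^2 = 32 + 972 = 1004
Delta = -16 * (1004) = -16064
Delta mod 11 = 7

Delta = 7 (mod 11)


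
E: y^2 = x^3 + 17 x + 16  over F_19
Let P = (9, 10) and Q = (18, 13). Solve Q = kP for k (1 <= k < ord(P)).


Enumerate multiples of P until we hit Q = (18, 13):
  1P = (9, 10)
  2P = (18, 6)
  3P = (18, 13)
Match found at i = 3.

k = 3


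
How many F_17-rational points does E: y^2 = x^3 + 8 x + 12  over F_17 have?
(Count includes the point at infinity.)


For each x in F_17, count y with y^2 = x^3 + 8 x + 12 mod 17:
  x = 1: RHS = 4, y in [2, 15]  -> 2 point(s)
  x = 2: RHS = 2, y in [6, 11]  -> 2 point(s)
  x = 6: RHS = 4, y in [2, 15]  -> 2 point(s)
  x = 10: RHS = 4, y in [2, 15]  -> 2 point(s)
  x = 12: RHS = 0, y in [0]  -> 1 point(s)
  x = 13: RHS = 1, y in [1, 16]  -> 2 point(s)
Affine points: 11. Add the point at infinity: total = 12.

#E(F_17) = 12


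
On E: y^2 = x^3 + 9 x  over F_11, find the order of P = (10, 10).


Compute successive multiples of P until we hit O:
  1P = (10, 10)
  2P = (5, 4)
  3P = (8, 10)
  4P = (4, 1)
  5P = (2, 2)
  6P = (0, 0)
  7P = (2, 9)
  8P = (4, 10)
  ... (continuing to 12P)
  12P = O

ord(P) = 12


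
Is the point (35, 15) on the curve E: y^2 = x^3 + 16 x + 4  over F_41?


Check whether y^2 = x^3 + 16 x + 4 (mod 41) for (x, y) = (35, 15).
LHS: y^2 = 15^2 mod 41 = 20
RHS: x^3 + 16 x + 4 = 35^3 + 16*35 + 4 mod 41 = 20
LHS = RHS

Yes, on the curve


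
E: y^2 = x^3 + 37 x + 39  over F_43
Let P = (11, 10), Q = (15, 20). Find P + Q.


P != Q, so use the chord formula.
s = (y2 - y1) / (x2 - x1) = (10) / (4) mod 43 = 24
x3 = s^2 - x1 - x2 mod 43 = 24^2 - 11 - 15 = 34
y3 = s (x1 - x3) - y1 mod 43 = 24 * (11 - 34) - 10 = 40

P + Q = (34, 40)


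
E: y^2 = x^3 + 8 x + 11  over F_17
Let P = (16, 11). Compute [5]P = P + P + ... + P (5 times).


k = 5 = 101_2 (binary, LSB first: 101)
Double-and-add from P = (16, 11):
  bit 0 = 1: acc = O + (16, 11) = (16, 11)
  bit 1 = 0: acc unchanged = (16, 11)
  bit 2 = 1: acc = (16, 11) + (12, 4) = (8, 3)

5P = (8, 3)


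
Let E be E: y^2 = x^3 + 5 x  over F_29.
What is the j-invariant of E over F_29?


Delta = -16(4 a^3 + 27 b^2) mod 29 = 4
-1728 * (4 a)^3 = -1728 * (4*5)^3 mod 29 = 10
j = 10 * 4^(-1) mod 29 = 17

j = 17 (mod 29)


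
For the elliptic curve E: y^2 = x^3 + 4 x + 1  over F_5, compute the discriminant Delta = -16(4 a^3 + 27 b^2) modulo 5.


4 a^3 + 27 b^2 = 4*4^3 + 27*1^2 = 256 + 27 = 283
Delta = -16 * (283) = -4528
Delta mod 5 = 2

Delta = 2 (mod 5)


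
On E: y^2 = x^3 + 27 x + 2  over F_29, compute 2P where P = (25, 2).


Doubling: s = (3 x1^2 + a) / (2 y1)
s = (3*25^2 + 27) / (2*2) mod 29 = 26
x3 = s^2 - 2 x1 mod 29 = 26^2 - 2*25 = 17
y3 = s (x1 - x3) - y1 mod 29 = 26 * (25 - 17) - 2 = 3

2P = (17, 3)


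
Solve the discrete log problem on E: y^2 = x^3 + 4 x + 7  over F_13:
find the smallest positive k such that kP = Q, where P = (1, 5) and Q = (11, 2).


Enumerate multiples of P until we hit Q = (11, 2):
  1P = (1, 5)
  2P = (2, 6)
  3P = (11, 11)
  4P = (5, 3)
  5P = (4, 3)
  6P = (7, 12)
  7P = (6, 0)
  8P = (7, 1)
  9P = (4, 10)
  10P = (5, 10)
  11P = (11, 2)
Match found at i = 11.

k = 11


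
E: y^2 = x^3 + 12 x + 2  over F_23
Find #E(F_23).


For each x in F_23, count y with y^2 = x^3 + 12 x + 2 mod 23:
  x = 0: RHS = 2, y in [5, 18]  -> 2 point(s)
  x = 5: RHS = 3, y in [7, 16]  -> 2 point(s)
  x = 8: RHS = 12, y in [9, 14]  -> 2 point(s)
  x = 10: RHS = 18, y in [8, 15]  -> 2 point(s)
  x = 11: RHS = 16, y in [4, 19]  -> 2 point(s)
  x = 13: RHS = 9, y in [3, 20]  -> 2 point(s)
  x = 14: RHS = 16, y in [4, 19]  -> 2 point(s)
  x = 16: RHS = 12, y in [9, 14]  -> 2 point(s)
  x = 17: RHS = 13, y in [6, 17]  -> 2 point(s)
  x = 18: RHS = 1, y in [1, 22]  -> 2 point(s)
  x = 20: RHS = 8, y in [10, 13]  -> 2 point(s)
  x = 21: RHS = 16, y in [4, 19]  -> 2 point(s)
  x = 22: RHS = 12, y in [9, 14]  -> 2 point(s)
Affine points: 26. Add the point at infinity: total = 27.

#E(F_23) = 27


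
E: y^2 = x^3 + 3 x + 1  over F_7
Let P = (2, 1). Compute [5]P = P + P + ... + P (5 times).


k = 5 = 101_2 (binary, LSB first: 101)
Double-and-add from P = (2, 1):
  bit 0 = 1: acc = O + (2, 1) = (2, 1)
  bit 1 = 0: acc unchanged = (2, 1)
  bit 2 = 1: acc = (2, 1) + (6, 2) = (3, 4)

5P = (3, 4)


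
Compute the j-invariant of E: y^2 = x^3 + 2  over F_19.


Delta = -16(4 a^3 + 27 b^2) mod 19 = 1
-1728 * (4 a)^3 = -1728 * (4*0)^3 mod 19 = 0
j = 0 * 1^(-1) mod 19 = 0

j = 0 (mod 19)


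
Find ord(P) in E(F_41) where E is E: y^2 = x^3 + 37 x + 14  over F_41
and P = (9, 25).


Compute successive multiples of P until we hit O:
  1P = (9, 25)
  2P = (15, 7)
  3P = (26, 26)
  4P = (27, 27)
  5P = (4, 12)
  6P = (20, 12)
  7P = (30, 11)
  8P = (7, 1)
  ... (continuing to 21P)
  21P = O

ord(P) = 21


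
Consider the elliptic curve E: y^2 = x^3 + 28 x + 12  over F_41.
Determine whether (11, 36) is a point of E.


Check whether y^2 = x^3 + 28 x + 12 (mod 41) for (x, y) = (11, 36).
LHS: y^2 = 36^2 mod 41 = 25
RHS: x^3 + 28 x + 12 = 11^3 + 28*11 + 12 mod 41 = 11
LHS != RHS

No, not on the curve


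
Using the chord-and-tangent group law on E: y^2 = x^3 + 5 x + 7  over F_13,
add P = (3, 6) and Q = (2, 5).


P != Q, so use the chord formula.
s = (y2 - y1) / (x2 - x1) = (12) / (12) mod 13 = 1
x3 = s^2 - x1 - x2 mod 13 = 1^2 - 3 - 2 = 9
y3 = s (x1 - x3) - y1 mod 13 = 1 * (3 - 9) - 6 = 1

P + Q = (9, 1)


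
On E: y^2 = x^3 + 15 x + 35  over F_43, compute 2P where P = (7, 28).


Doubling: s = (3 x1^2 + a) / (2 y1)
s = (3*7^2 + 15) / (2*28) mod 43 = 29
x3 = s^2 - 2 x1 mod 43 = 29^2 - 2*7 = 10
y3 = s (x1 - x3) - y1 mod 43 = 29 * (7 - 10) - 28 = 14

2P = (10, 14)


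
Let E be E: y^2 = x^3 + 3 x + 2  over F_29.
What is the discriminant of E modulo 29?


4 a^3 + 27 b^2 = 4*3^3 + 27*2^2 = 108 + 108 = 216
Delta = -16 * (216) = -3456
Delta mod 29 = 24

Delta = 24 (mod 29)


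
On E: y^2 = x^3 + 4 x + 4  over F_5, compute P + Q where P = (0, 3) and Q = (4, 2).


P != Q, so use the chord formula.
s = (y2 - y1) / (x2 - x1) = (4) / (4) mod 5 = 1
x3 = s^2 - x1 - x2 mod 5 = 1^2 - 0 - 4 = 2
y3 = s (x1 - x3) - y1 mod 5 = 1 * (0 - 2) - 3 = 0

P + Q = (2, 0)


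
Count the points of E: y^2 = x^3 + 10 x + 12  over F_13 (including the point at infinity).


For each x in F_13, count y with y^2 = x^3 + 10 x + 12 mod 13:
  x = 0: RHS = 12, y in [5, 8]  -> 2 point(s)
  x = 1: RHS = 10, y in [6, 7]  -> 2 point(s)
  x = 2: RHS = 1, y in [1, 12]  -> 2 point(s)
  x = 3: RHS = 4, y in [2, 11]  -> 2 point(s)
  x = 4: RHS = 12, y in [5, 8]  -> 2 point(s)
  x = 7: RHS = 9, y in [3, 10]  -> 2 point(s)
  x = 9: RHS = 12, y in [5, 8]  -> 2 point(s)
  x = 11: RHS = 10, y in [6, 7]  -> 2 point(s)
  x = 12: RHS = 1, y in [1, 12]  -> 2 point(s)
Affine points: 18. Add the point at infinity: total = 19.

#E(F_13) = 19


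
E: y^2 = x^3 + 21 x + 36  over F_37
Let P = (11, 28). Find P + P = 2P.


Doubling: s = (3 x1^2 + a) / (2 y1)
s = (3*11^2 + 21) / (2*28) mod 37 = 28
x3 = s^2 - 2 x1 mod 37 = 28^2 - 2*11 = 22
y3 = s (x1 - x3) - y1 mod 37 = 28 * (11 - 22) - 28 = 34

2P = (22, 34)


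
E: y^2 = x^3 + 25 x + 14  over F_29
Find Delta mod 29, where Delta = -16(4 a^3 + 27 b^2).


4 a^3 + 27 b^2 = 4*25^3 + 27*14^2 = 62500 + 5292 = 67792
Delta = -16 * (67792) = -1084672
Delta mod 29 = 15

Delta = 15 (mod 29)


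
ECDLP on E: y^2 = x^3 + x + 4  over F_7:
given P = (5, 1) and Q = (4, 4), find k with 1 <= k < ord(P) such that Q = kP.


Enumerate multiples of P until we hit Q = (4, 4):
  1P = (5, 1)
  2P = (6, 3)
  3P = (0, 2)
  4P = (4, 3)
  5P = (2, 0)
  6P = (4, 4)
Match found at i = 6.

k = 6


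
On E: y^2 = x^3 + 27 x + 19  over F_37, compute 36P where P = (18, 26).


k = 36 = 100100_2 (binary, LSB first: 001001)
Double-and-add from P = (18, 26):
  bit 0 = 0: acc unchanged = O
  bit 1 = 0: acc unchanged = O
  bit 2 = 1: acc = O + (2, 28) = (2, 28)
  bit 3 = 0: acc unchanged = (2, 28)
  bit 4 = 0: acc unchanged = (2, 28)
  bit 5 = 1: acc = (2, 28) + (28, 34) = (18, 11)

36P = (18, 11)


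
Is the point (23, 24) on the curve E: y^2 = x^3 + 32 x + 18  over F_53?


Check whether y^2 = x^3 + 32 x + 18 (mod 53) for (x, y) = (23, 24).
LHS: y^2 = 24^2 mod 53 = 46
RHS: x^3 + 32 x + 18 = 23^3 + 32*23 + 18 mod 53 = 42
LHS != RHS

No, not on the curve


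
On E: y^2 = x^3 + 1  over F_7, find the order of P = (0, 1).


Compute successive multiples of P until we hit O:
  1P = (0, 1)
  2P = (0, 6)
  3P = O

ord(P) = 3


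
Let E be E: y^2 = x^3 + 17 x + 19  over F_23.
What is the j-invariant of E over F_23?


Delta = -16(4 a^3 + 27 b^2) mod 23 = 12
-1728 * (4 a)^3 = -1728 * (4*17)^3 mod 23 = 3
j = 3 * 12^(-1) mod 23 = 6

j = 6 (mod 23)


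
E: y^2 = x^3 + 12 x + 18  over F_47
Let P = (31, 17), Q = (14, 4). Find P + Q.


P != Q, so use the chord formula.
s = (y2 - y1) / (x2 - x1) = (34) / (30) mod 47 = 45
x3 = s^2 - x1 - x2 mod 47 = 45^2 - 31 - 14 = 6
y3 = s (x1 - x3) - y1 mod 47 = 45 * (31 - 6) - 17 = 27

P + Q = (6, 27)


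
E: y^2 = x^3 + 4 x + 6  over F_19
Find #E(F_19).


For each x in F_19, count y with y^2 = x^3 + 4 x + 6 mod 19:
  x = 0: RHS = 6, y in [5, 14]  -> 2 point(s)
  x = 1: RHS = 11, y in [7, 12]  -> 2 point(s)
  x = 3: RHS = 7, y in [8, 11]  -> 2 point(s)
  x = 7: RHS = 16, y in [4, 15]  -> 2 point(s)
  x = 9: RHS = 11, y in [7, 12]  -> 2 point(s)
  x = 10: RHS = 1, y in [1, 18]  -> 2 point(s)
  x = 16: RHS = 5, y in [9, 10]  -> 2 point(s)
  x = 17: RHS = 9, y in [3, 16]  -> 2 point(s)
  x = 18: RHS = 1, y in [1, 18]  -> 2 point(s)
Affine points: 18. Add the point at infinity: total = 19.

#E(F_19) = 19


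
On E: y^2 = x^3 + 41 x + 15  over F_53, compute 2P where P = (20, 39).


Doubling: s = (3 x1^2 + a) / (2 y1)
s = (3*20^2 + 41) / (2*39) mod 53 = 3
x3 = s^2 - 2 x1 mod 53 = 3^2 - 2*20 = 22
y3 = s (x1 - x3) - y1 mod 53 = 3 * (20 - 22) - 39 = 8

2P = (22, 8)


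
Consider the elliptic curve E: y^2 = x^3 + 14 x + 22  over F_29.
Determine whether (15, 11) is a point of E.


Check whether y^2 = x^3 + 14 x + 22 (mod 29) for (x, y) = (15, 11).
LHS: y^2 = 11^2 mod 29 = 5
RHS: x^3 + 14 x + 22 = 15^3 + 14*15 + 22 mod 29 = 11
LHS != RHS

No, not on the curve


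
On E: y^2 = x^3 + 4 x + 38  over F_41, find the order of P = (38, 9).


Compute successive multiples of P until we hit O:
  1P = (38, 9)
  2P = (22, 14)
  3P = (4, 6)
  4P = (36, 37)
  5P = (40, 19)
  6P = (29, 36)
  7P = (24, 31)
  8P = (30, 37)
  ... (continuing to 21P)
  21P = O

ord(P) = 21


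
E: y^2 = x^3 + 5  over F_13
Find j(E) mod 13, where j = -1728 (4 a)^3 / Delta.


Delta = -16(4 a^3 + 27 b^2) mod 13 = 3
-1728 * (4 a)^3 = -1728 * (4*0)^3 mod 13 = 0
j = 0 * 3^(-1) mod 13 = 0

j = 0 (mod 13)


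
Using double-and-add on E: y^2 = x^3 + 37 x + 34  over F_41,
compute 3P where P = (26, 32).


k = 3 = 11_2 (binary, LSB first: 11)
Double-and-add from P = (26, 32):
  bit 0 = 1: acc = O + (26, 32) = (26, 32)
  bit 1 = 1: acc = (26, 32) + (25, 15) = (33, 13)

3P = (33, 13)


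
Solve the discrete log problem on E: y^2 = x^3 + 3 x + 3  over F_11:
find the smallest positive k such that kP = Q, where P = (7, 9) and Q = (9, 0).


Enumerate multiples of P until we hit Q = (9, 0):
  1P = (7, 9)
  2P = (9, 0)
Match found at i = 2.

k = 2


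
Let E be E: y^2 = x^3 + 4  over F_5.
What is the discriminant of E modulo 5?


4 a^3 + 27 b^2 = 4*0^3 + 27*4^2 = 0 + 432 = 432
Delta = -16 * (432) = -6912
Delta mod 5 = 3

Delta = 3 (mod 5)


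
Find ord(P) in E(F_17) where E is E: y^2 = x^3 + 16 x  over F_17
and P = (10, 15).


Compute successive multiples of P until we hit O:
  1P = (10, 15)
  2P = (16, 0)
  3P = (10, 2)
  4P = O

ord(P) = 4


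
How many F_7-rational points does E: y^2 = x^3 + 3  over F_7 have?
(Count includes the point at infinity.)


For each x in F_7, count y with y^2 = x^3 + 0 x + 3 mod 7:
  x = 1: RHS = 4, y in [2, 5]  -> 2 point(s)
  x = 2: RHS = 4, y in [2, 5]  -> 2 point(s)
  x = 3: RHS = 2, y in [3, 4]  -> 2 point(s)
  x = 4: RHS = 4, y in [2, 5]  -> 2 point(s)
  x = 5: RHS = 2, y in [3, 4]  -> 2 point(s)
  x = 6: RHS = 2, y in [3, 4]  -> 2 point(s)
Affine points: 12. Add the point at infinity: total = 13.

#E(F_7) = 13


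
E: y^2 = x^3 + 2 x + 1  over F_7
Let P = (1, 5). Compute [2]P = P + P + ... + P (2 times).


k = 2 = 10_2 (binary, LSB first: 01)
Double-and-add from P = (1, 5):
  bit 0 = 0: acc unchanged = O
  bit 1 = 1: acc = O + (0, 6) = (0, 6)

2P = (0, 6)


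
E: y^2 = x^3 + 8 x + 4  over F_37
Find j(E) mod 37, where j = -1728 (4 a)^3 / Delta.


Delta = -16(4 a^3 + 27 b^2) mod 37 = 21
-1728 * (4 a)^3 = -1728 * (4*8)^3 mod 37 = 31
j = 31 * 21^(-1) mod 37 = 5

j = 5 (mod 37)


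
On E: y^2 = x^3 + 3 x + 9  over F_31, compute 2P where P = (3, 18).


Doubling: s = (3 x1^2 + a) / (2 y1)
s = (3*3^2 + 3) / (2*18) mod 31 = 6
x3 = s^2 - 2 x1 mod 31 = 6^2 - 2*3 = 30
y3 = s (x1 - x3) - y1 mod 31 = 6 * (3 - 30) - 18 = 6

2P = (30, 6)


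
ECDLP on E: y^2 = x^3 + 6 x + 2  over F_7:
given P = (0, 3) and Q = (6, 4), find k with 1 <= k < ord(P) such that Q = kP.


Enumerate multiples of P until we hit Q = (6, 4):
  1P = (0, 3)
  2P = (1, 3)
  3P = (6, 4)
Match found at i = 3.

k = 3


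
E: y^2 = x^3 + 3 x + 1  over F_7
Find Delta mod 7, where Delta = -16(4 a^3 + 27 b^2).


4 a^3 + 27 b^2 = 4*3^3 + 27*1^2 = 108 + 27 = 135
Delta = -16 * (135) = -2160
Delta mod 7 = 3

Delta = 3 (mod 7)


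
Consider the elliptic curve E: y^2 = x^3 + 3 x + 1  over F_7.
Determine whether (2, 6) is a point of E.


Check whether y^2 = x^3 + 3 x + 1 (mod 7) for (x, y) = (2, 6).
LHS: y^2 = 6^2 mod 7 = 1
RHS: x^3 + 3 x + 1 = 2^3 + 3*2 + 1 mod 7 = 1
LHS = RHS

Yes, on the curve


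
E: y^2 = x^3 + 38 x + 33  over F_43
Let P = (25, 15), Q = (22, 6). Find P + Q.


P != Q, so use the chord formula.
s = (y2 - y1) / (x2 - x1) = (34) / (40) mod 43 = 3
x3 = s^2 - x1 - x2 mod 43 = 3^2 - 25 - 22 = 5
y3 = s (x1 - x3) - y1 mod 43 = 3 * (25 - 5) - 15 = 2

P + Q = (5, 2)


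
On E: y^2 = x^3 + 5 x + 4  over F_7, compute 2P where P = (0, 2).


k = 2 = 10_2 (binary, LSB first: 01)
Double-and-add from P = (0, 2):
  bit 0 = 0: acc unchanged = O
  bit 1 = 1: acc = O + (2, 6) = (2, 6)

2P = (2, 6)


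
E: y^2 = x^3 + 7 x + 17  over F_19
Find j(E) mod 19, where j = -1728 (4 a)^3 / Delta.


Delta = -16(4 a^3 + 27 b^2) mod 19 = 13
-1728 * (4 a)^3 = -1728 * (4*7)^3 mod 19 = 7
j = 7 * 13^(-1) mod 19 = 2

j = 2 (mod 19)


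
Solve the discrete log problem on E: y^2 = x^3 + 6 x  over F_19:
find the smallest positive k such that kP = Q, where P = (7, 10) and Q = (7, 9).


Enumerate multiples of P until we hit Q = (7, 9):
  1P = (7, 10)
  2P = (6, 10)
  3P = (6, 9)
  4P = (7, 9)
Match found at i = 4.

k = 4


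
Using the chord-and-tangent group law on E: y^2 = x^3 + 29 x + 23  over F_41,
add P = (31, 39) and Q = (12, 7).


P != Q, so use the chord formula.
s = (y2 - y1) / (x2 - x1) = (9) / (22) mod 41 = 6
x3 = s^2 - x1 - x2 mod 41 = 6^2 - 31 - 12 = 34
y3 = s (x1 - x3) - y1 mod 41 = 6 * (31 - 34) - 39 = 25

P + Q = (34, 25)


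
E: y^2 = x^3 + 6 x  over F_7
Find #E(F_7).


For each x in F_7, count y with y^2 = x^3 + 6 x + 0 mod 7:
  x = 0: RHS = 0, y in [0]  -> 1 point(s)
  x = 1: RHS = 0, y in [0]  -> 1 point(s)
  x = 4: RHS = 4, y in [2, 5]  -> 2 point(s)
  x = 5: RHS = 1, y in [1, 6]  -> 2 point(s)
  x = 6: RHS = 0, y in [0]  -> 1 point(s)
Affine points: 7. Add the point at infinity: total = 8.

#E(F_7) = 8


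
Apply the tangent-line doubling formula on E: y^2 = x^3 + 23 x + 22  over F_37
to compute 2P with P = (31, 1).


Doubling: s = (3 x1^2 + a) / (2 y1)
s = (3*31^2 + 23) / (2*1) mod 37 = 10
x3 = s^2 - 2 x1 mod 37 = 10^2 - 2*31 = 1
y3 = s (x1 - x3) - y1 mod 37 = 10 * (31 - 1) - 1 = 3

2P = (1, 3)


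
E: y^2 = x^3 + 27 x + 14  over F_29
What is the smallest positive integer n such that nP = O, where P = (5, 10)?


Compute successive multiples of P until we hit O:
  1P = (5, 10)
  2P = (25, 4)
  3P = (22, 27)
  4P = (3, 21)
  5P = (15, 16)
  6P = (14, 2)
  7P = (9, 0)
  8P = (14, 27)
  ... (continuing to 14P)
  14P = O

ord(P) = 14


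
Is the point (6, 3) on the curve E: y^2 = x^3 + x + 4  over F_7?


Check whether y^2 = x^3 + 1 x + 4 (mod 7) for (x, y) = (6, 3).
LHS: y^2 = 3^2 mod 7 = 2
RHS: x^3 + 1 x + 4 = 6^3 + 1*6 + 4 mod 7 = 2
LHS = RHS

Yes, on the curve


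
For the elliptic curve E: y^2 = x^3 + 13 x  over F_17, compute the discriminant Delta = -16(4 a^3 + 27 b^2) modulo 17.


4 a^3 + 27 b^2 = 4*13^3 + 27*0^2 = 8788 + 0 = 8788
Delta = -16 * (8788) = -140608
Delta mod 17 = 16

Delta = 16 (mod 17)


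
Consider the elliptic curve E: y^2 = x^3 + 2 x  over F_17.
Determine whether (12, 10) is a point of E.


Check whether y^2 = x^3 + 2 x + 0 (mod 17) for (x, y) = (12, 10).
LHS: y^2 = 10^2 mod 17 = 15
RHS: x^3 + 2 x + 0 = 12^3 + 2*12 + 0 mod 17 = 1
LHS != RHS

No, not on the curve


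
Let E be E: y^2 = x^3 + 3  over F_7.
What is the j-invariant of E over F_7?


Delta = -16(4 a^3 + 27 b^2) mod 7 = 4
-1728 * (4 a)^3 = -1728 * (4*0)^3 mod 7 = 0
j = 0 * 4^(-1) mod 7 = 0

j = 0 (mod 7)


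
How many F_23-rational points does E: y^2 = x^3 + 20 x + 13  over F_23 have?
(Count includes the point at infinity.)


For each x in F_23, count y with y^2 = x^3 + 20 x + 13 mod 23:
  x = 0: RHS = 13, y in [6, 17]  -> 2 point(s)
  x = 3: RHS = 8, y in [10, 13]  -> 2 point(s)
  x = 5: RHS = 8, y in [10, 13]  -> 2 point(s)
  x = 6: RHS = 4, y in [2, 21]  -> 2 point(s)
  x = 7: RHS = 13, y in [6, 17]  -> 2 point(s)
  x = 8: RHS = 18, y in [8, 15]  -> 2 point(s)
  x = 9: RHS = 2, y in [5, 18]  -> 2 point(s)
  x = 11: RHS = 0, y in [0]  -> 1 point(s)
  x = 12: RHS = 3, y in [7, 16]  -> 2 point(s)
  x = 13: RHS = 9, y in [3, 20]  -> 2 point(s)
  x = 14: RHS = 1, y in [1, 22]  -> 2 point(s)
  x = 15: RHS = 8, y in [10, 13]  -> 2 point(s)
  x = 16: RHS = 13, y in [6, 17]  -> 2 point(s)
  x = 18: RHS = 18, y in [8, 15]  -> 2 point(s)
  x = 20: RHS = 18, y in [8, 15]  -> 2 point(s)
Affine points: 29. Add the point at infinity: total = 30.

#E(F_23) = 30


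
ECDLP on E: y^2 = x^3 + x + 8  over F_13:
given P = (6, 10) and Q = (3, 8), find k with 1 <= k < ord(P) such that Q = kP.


Enumerate multiples of P until we hit Q = (3, 8):
  1P = (6, 10)
  2P = (10, 2)
  3P = (1, 6)
  4P = (3, 8)
Match found at i = 4.

k = 4


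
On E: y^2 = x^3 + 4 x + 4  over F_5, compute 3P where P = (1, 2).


k = 3 = 11_2 (binary, LSB first: 11)
Double-and-add from P = (1, 2):
  bit 0 = 1: acc = O + (1, 2) = (1, 2)
  bit 1 = 1: acc = (1, 2) + (2, 0) = (1, 3)

3P = (1, 3)


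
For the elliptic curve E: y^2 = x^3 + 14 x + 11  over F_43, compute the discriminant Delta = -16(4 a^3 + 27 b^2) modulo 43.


4 a^3 + 27 b^2 = 4*14^3 + 27*11^2 = 10976 + 3267 = 14243
Delta = -16 * (14243) = -227888
Delta mod 43 = 12

Delta = 12 (mod 43)


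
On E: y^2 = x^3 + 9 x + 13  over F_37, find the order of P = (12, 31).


Compute successive multiples of P until we hit O:
  1P = (12, 31)
  2P = (20, 4)
  3P = (32, 18)
  4P = (27, 25)
  5P = (10, 20)
  6P = (36, 22)
  7P = (14, 16)
  8P = (21, 18)
  ... (continuing to 19P)
  19P = O

ord(P) = 19


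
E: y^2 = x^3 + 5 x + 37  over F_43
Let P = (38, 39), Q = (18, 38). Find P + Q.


P != Q, so use the chord formula.
s = (y2 - y1) / (x2 - x1) = (42) / (23) mod 43 = 28
x3 = s^2 - x1 - x2 mod 43 = 28^2 - 38 - 18 = 40
y3 = s (x1 - x3) - y1 mod 43 = 28 * (38 - 40) - 39 = 34

P + Q = (40, 34)


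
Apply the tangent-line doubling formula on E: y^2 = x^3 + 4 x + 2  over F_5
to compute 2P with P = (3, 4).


Doubling: s = (3 x1^2 + a) / (2 y1)
s = (3*3^2 + 4) / (2*4) mod 5 = 2
x3 = s^2 - 2 x1 mod 5 = 2^2 - 2*3 = 3
y3 = s (x1 - x3) - y1 mod 5 = 2 * (3 - 3) - 4 = 1

2P = (3, 1)


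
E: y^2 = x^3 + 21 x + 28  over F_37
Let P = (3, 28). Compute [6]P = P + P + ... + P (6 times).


k = 6 = 110_2 (binary, LSB first: 011)
Double-and-add from P = (3, 28):
  bit 0 = 0: acc unchanged = O
  bit 1 = 1: acc = O + (34, 30) = (34, 30)
  bit 2 = 1: acc = (34, 30) + (17, 28) = (33, 18)

6P = (33, 18)


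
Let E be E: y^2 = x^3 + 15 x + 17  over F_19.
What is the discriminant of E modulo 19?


4 a^3 + 27 b^2 = 4*15^3 + 27*17^2 = 13500 + 7803 = 21303
Delta = -16 * (21303) = -340848
Delta mod 19 = 12

Delta = 12 (mod 19)


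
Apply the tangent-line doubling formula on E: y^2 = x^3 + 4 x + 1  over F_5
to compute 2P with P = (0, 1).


Doubling: s = (3 x1^2 + a) / (2 y1)
s = (3*0^2 + 4) / (2*1) mod 5 = 2
x3 = s^2 - 2 x1 mod 5 = 2^2 - 2*0 = 4
y3 = s (x1 - x3) - y1 mod 5 = 2 * (0 - 4) - 1 = 1

2P = (4, 1)


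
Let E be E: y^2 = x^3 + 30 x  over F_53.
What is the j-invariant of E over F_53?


Delta = -16(4 a^3 + 27 b^2) mod 53 = 12
-1728 * (4 a)^3 = -1728 * (4*30)^3 mod 53 = 13
j = 13 * 12^(-1) mod 53 = 32

j = 32 (mod 53)


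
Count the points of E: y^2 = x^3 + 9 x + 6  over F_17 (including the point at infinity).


For each x in F_17, count y with y^2 = x^3 + 9 x + 6 mod 17:
  x = 1: RHS = 16, y in [4, 13]  -> 2 point(s)
  x = 2: RHS = 15, y in [7, 10]  -> 2 point(s)
  x = 3: RHS = 9, y in [3, 14]  -> 2 point(s)
  x = 4: RHS = 4, y in [2, 15]  -> 2 point(s)
  x = 6: RHS = 4, y in [2, 15]  -> 2 point(s)
  x = 7: RHS = 4, y in [2, 15]  -> 2 point(s)
  x = 9: RHS = 0, y in [0]  -> 1 point(s)
  x = 10: RHS = 8, y in [5, 12]  -> 2 point(s)
  x = 11: RHS = 8, y in [5, 12]  -> 2 point(s)
  x = 13: RHS = 8, y in [5, 12]  -> 2 point(s)
  x = 16: RHS = 13, y in [8, 9]  -> 2 point(s)
Affine points: 21. Add the point at infinity: total = 22.

#E(F_17) = 22


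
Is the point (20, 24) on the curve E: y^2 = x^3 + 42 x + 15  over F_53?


Check whether y^2 = x^3 + 42 x + 15 (mod 53) for (x, y) = (20, 24).
LHS: y^2 = 24^2 mod 53 = 46
RHS: x^3 + 42 x + 15 = 20^3 + 42*20 + 15 mod 53 = 4
LHS != RHS

No, not on the curve


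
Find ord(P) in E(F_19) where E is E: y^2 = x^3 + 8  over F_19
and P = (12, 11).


Compute successive multiples of P until we hit O:
  1P = (12, 11)
  2P = (2, 4)
  3P = (11, 3)
  4P = (3, 4)
  5P = (10, 18)
  6P = (14, 15)
  7P = (16, 0)
  8P = (14, 4)
  ... (continuing to 14P)
  14P = O

ord(P) = 14


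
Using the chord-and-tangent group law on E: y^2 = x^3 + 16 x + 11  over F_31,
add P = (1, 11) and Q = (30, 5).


P != Q, so use the chord formula.
s = (y2 - y1) / (x2 - x1) = (25) / (29) mod 31 = 3
x3 = s^2 - x1 - x2 mod 31 = 3^2 - 1 - 30 = 9
y3 = s (x1 - x3) - y1 mod 31 = 3 * (1 - 9) - 11 = 27

P + Q = (9, 27)


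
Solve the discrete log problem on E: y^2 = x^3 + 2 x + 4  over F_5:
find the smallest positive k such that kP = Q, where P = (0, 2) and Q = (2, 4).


Enumerate multiples of P until we hit Q = (2, 4):
  1P = (0, 2)
  2P = (4, 1)
  3P = (2, 1)
  4P = (2, 4)
Match found at i = 4.

k = 4


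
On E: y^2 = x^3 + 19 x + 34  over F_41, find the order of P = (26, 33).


Compute successive multiples of P until we hit O:
  1P = (26, 33)
  2P = (35, 14)
  3P = (29, 28)
  4P = (7, 31)
  5P = (28, 38)
  6P = (24, 13)
  7P = (9, 14)
  8P = (2, 30)
  ... (continuing to 51P)
  51P = O

ord(P) = 51


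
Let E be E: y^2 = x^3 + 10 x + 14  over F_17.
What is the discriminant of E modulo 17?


4 a^3 + 27 b^2 = 4*10^3 + 27*14^2 = 4000 + 5292 = 9292
Delta = -16 * (9292) = -148672
Delta mod 17 = 10

Delta = 10 (mod 17)


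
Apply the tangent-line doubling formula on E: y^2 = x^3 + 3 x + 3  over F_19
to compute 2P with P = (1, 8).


Doubling: s = (3 x1^2 + a) / (2 y1)
s = (3*1^2 + 3) / (2*8) mod 19 = 17
x3 = s^2 - 2 x1 mod 19 = 17^2 - 2*1 = 2
y3 = s (x1 - x3) - y1 mod 19 = 17 * (1 - 2) - 8 = 13

2P = (2, 13)


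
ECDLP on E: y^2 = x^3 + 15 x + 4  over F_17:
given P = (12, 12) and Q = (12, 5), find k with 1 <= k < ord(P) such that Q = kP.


Enumerate multiples of P until we hit Q = (12, 5):
  1P = (12, 12)
  2P = (6, 2)
  3P = (15, 0)
  4P = (6, 15)
  5P = (12, 5)
Match found at i = 5.

k = 5


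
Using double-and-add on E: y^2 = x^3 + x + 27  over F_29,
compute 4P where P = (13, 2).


k = 4 = 100_2 (binary, LSB first: 001)
Double-and-add from P = (13, 2):
  bit 0 = 0: acc unchanged = O
  bit 1 = 0: acc unchanged = O
  bit 2 = 1: acc = O + (14, 28) = (14, 28)

4P = (14, 28)


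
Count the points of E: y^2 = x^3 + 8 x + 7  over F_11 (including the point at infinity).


For each x in F_11, count y with y^2 = x^3 + 8 x + 7 mod 11:
  x = 1: RHS = 5, y in [4, 7]  -> 2 point(s)
  x = 2: RHS = 9, y in [3, 8]  -> 2 point(s)
  x = 3: RHS = 3, y in [5, 6]  -> 2 point(s)
  x = 4: RHS = 4, y in [2, 9]  -> 2 point(s)
  x = 8: RHS = 0, y in [0]  -> 1 point(s)
  x = 9: RHS = 5, y in [4, 7]  -> 2 point(s)
  x = 10: RHS = 9, y in [3, 8]  -> 2 point(s)
Affine points: 13. Add the point at infinity: total = 14.

#E(F_11) = 14


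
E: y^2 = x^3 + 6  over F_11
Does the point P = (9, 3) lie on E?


Check whether y^2 = x^3 + 0 x + 6 (mod 11) for (x, y) = (9, 3).
LHS: y^2 = 3^2 mod 11 = 9
RHS: x^3 + 0 x + 6 = 9^3 + 0*9 + 6 mod 11 = 9
LHS = RHS

Yes, on the curve


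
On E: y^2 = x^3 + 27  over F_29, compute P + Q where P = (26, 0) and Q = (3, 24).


P != Q, so use the chord formula.
s = (y2 - y1) / (x2 - x1) = (24) / (6) mod 29 = 4
x3 = s^2 - x1 - x2 mod 29 = 4^2 - 26 - 3 = 16
y3 = s (x1 - x3) - y1 mod 29 = 4 * (26 - 16) - 0 = 11

P + Q = (16, 11)


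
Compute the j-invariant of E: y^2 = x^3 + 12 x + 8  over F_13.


Delta = -16(4 a^3 + 27 b^2) mod 13 = 2
-1728 * (4 a)^3 = -1728 * (4*12)^3 mod 13 = 1
j = 1 * 2^(-1) mod 13 = 7

j = 7 (mod 13)


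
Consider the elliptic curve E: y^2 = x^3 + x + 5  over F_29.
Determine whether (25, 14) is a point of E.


Check whether y^2 = x^3 + 1 x + 5 (mod 29) for (x, y) = (25, 14).
LHS: y^2 = 14^2 mod 29 = 22
RHS: x^3 + 1 x + 5 = 25^3 + 1*25 + 5 mod 29 = 24
LHS != RHS

No, not on the curve


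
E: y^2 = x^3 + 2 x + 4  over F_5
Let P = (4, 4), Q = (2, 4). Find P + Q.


P != Q, so use the chord formula.
s = (y2 - y1) / (x2 - x1) = (0) / (3) mod 5 = 0
x3 = s^2 - x1 - x2 mod 5 = 0^2 - 4 - 2 = 4
y3 = s (x1 - x3) - y1 mod 5 = 0 * (4 - 4) - 4 = 1

P + Q = (4, 1)


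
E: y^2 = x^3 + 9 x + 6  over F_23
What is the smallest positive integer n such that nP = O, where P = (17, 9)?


Compute successive multiples of P until we hit O:
  1P = (17, 9)
  2P = (14, 22)
  3P = (21, 16)
  4P = (1, 19)
  5P = (0, 12)
  6P = (12, 5)
  7P = (2, 3)
  8P = (6, 0)
  ... (continuing to 16P)
  16P = O

ord(P) = 16


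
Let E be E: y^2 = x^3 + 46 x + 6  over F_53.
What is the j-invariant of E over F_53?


Delta = -16(4 a^3 + 27 b^2) mod 53 = 40
-1728 * (4 a)^3 = -1728 * (4*46)^3 mod 53 = 2
j = 2 * 40^(-1) mod 53 = 8

j = 8 (mod 53)


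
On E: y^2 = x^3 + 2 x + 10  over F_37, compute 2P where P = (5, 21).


Doubling: s = (3 x1^2 + a) / (2 y1)
s = (3*5^2 + 2) / (2*21) mod 37 = 8
x3 = s^2 - 2 x1 mod 37 = 8^2 - 2*5 = 17
y3 = s (x1 - x3) - y1 mod 37 = 8 * (5 - 17) - 21 = 31

2P = (17, 31)


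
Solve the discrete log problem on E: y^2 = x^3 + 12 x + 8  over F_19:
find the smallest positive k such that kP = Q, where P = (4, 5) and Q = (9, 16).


Enumerate multiples of P until we hit Q = (9, 16):
  1P = (4, 5)
  2P = (9, 3)
  3P = (13, 10)
  4P = (7, 6)
  5P = (6, 7)
  6P = (10, 8)
  7P = (10, 11)
  8P = (6, 12)
  9P = (7, 13)
  10P = (13, 9)
  11P = (9, 16)
Match found at i = 11.

k = 11


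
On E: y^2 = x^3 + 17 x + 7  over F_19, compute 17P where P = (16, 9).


k = 17 = 10001_2 (binary, LSB first: 10001)
Double-and-add from P = (16, 9):
  bit 0 = 1: acc = O + (16, 9) = (16, 9)
  bit 1 = 0: acc unchanged = (16, 9)
  bit 2 = 0: acc unchanged = (16, 9)
  bit 3 = 0: acc unchanged = (16, 9)
  bit 4 = 1: acc = (16, 9) + (0, 8) = (1, 5)

17P = (1, 5)


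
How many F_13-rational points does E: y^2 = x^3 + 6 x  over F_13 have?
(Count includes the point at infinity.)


For each x in F_13, count y with y^2 = x^3 + 6 x + 0 mod 13:
  x = 0: RHS = 0, y in [0]  -> 1 point(s)
  x = 4: RHS = 10, y in [6, 7]  -> 2 point(s)
  x = 5: RHS = 12, y in [5, 8]  -> 2 point(s)
  x = 8: RHS = 1, y in [1, 12]  -> 2 point(s)
  x = 9: RHS = 3, y in [4, 9]  -> 2 point(s)
Affine points: 9. Add the point at infinity: total = 10.

#E(F_13) = 10


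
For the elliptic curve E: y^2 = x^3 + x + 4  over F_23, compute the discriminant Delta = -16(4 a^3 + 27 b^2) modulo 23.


4 a^3 + 27 b^2 = 4*1^3 + 27*4^2 = 4 + 432 = 436
Delta = -16 * (436) = -6976
Delta mod 23 = 16

Delta = 16 (mod 23)


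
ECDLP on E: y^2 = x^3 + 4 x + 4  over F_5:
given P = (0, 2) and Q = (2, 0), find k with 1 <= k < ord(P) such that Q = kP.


Enumerate multiples of P until we hit Q = (2, 0):
  1P = (0, 2)
  2P = (1, 2)
  3P = (4, 3)
  4P = (2, 0)
Match found at i = 4.

k = 4


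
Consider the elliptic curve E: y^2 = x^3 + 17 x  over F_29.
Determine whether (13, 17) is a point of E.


Check whether y^2 = x^3 + 17 x + 0 (mod 29) for (x, y) = (13, 17).
LHS: y^2 = 17^2 mod 29 = 28
RHS: x^3 + 17 x + 0 = 13^3 + 17*13 + 0 mod 29 = 11
LHS != RHS

No, not on the curve


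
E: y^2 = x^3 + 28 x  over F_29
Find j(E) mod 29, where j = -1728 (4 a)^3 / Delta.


Delta = -16(4 a^3 + 27 b^2) mod 29 = 6
-1728 * (4 a)^3 = -1728 * (4*28)^3 mod 29 = 15
j = 15 * 6^(-1) mod 29 = 17

j = 17 (mod 29)
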